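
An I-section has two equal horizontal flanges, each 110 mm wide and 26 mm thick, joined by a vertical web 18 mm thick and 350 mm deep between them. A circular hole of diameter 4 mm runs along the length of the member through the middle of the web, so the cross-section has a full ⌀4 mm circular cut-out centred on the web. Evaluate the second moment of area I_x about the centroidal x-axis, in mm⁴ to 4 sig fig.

I_x ≈ 2.668 × 10⁸ mm⁴

Split into non-overlapping primitives; take the origin at the lower-left of the bounding box.
Bottom flange: 110 × 26, A = 2 860 mm², y = 13 mm, Ī = 161 113 mm⁴.
Web: 18 × 350, A = 6 300 mm², y = 201 mm, Ī = 64 312 500 mm⁴.
Top flange: 110 × 26, A = 2 860 mm², y = 389 mm, Ī = 161 113 mm⁴.
Hole (subtracted): ⌀4, A = 12.5664 mm², y = 201 mm, Ī = 12.5664 mm⁴.
By symmetry the centroid is at mid-height, ȳ = 201 mm.
Transfer each piece to the centroidal x-axis using Ī + A·d² with d = y − 201:
  bottom flange: d = -188 mm → contributes +101 244 953 mm⁴
  web: d = 0 mm → contributes +64 312 500 mm⁴
  top flange: d = 188 mm → contributes +101 244 953 mm⁴
  hole: d = 0 mm → contributes −12.5664 mm⁴
Total I = 266 802 394 mm⁴.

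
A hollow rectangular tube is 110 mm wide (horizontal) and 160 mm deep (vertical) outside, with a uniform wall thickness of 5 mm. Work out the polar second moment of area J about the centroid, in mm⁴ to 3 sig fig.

Break the section into simple shapes (no overlaps), measuring from the bottom-left corner of the bounding box.
Outer rectangle: 110 × 160, A = 17 600 mm², y = 80 mm, Ī = 37 546 667 mm⁴.
Inner void (subtracted): 100 × 150, A = 15 000 mm², y = 80 mm, Ī = 28 125 000 mm⁴.
By symmetry the centroid is at mid-height, ȳ = 80 mm.
All pieces are centred on the centroidal x-axis, so I = ΣĪ (holes subtracted) = 9 421 667 mm⁴.
Repeating about the centroidal y-axis gives I_y = 5 246 667 mm⁴.
Polar second moment: J = I_x + I_y = 14 668 333 mm⁴.

J ≈ 1.47 × 10⁷ mm⁴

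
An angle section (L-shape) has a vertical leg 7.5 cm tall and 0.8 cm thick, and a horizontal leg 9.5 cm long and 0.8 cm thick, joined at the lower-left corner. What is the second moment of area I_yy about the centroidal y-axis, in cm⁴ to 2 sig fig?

Break the section into simple shapes (no overlaps), measuring from the bottom-left corner of the bounding box.
Vertical leg: 0.8 × 7.5, A = 6 cm², x = 0.4 cm, Ī = 0.32 cm⁴.
Horizontal leg (remainder): 8.7 × 0.8, A = 6.96 cm², x = 5.15 cm, Ī = 43.9 cm⁴.
Centroid: x̄ = ΣA·x / ΣA = 2.951 cm.
Transfer each piece to the centroidal y-axis using Ī + A·d² with d = x − 2.951:
  vertical leg: d = -2.551 cm → contributes +39.36 cm⁴
  horizontal leg (remainder): d = 2.199 cm → contributes +77.56 cm⁴
Total I = 116.9 cm⁴.

I_yy ≈ 120 cm⁴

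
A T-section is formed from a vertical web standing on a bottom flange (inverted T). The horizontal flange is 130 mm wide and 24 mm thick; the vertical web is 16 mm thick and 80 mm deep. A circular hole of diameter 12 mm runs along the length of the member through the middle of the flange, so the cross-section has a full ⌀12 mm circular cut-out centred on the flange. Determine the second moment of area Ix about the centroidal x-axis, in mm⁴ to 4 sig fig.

Ix ≈ 3.259 × 10⁶ mm⁴

Treat the section as a set of non-overlapping primitives; coordinates are from the bounding-box lower-left.
Flange: 130 × 24, A = 3 120 mm², y = 12 mm, Ī = 149 760 mm⁴.
Web: 16 × 80, A = 1 280 mm², y = 64 mm, Ī = 682 667 mm⁴.
Hole (subtracted): ⌀12, A = 113.097 mm², y = 12 mm, Ī = 1017.88 mm⁴.
Centroid: ȳ = ΣA·y / ΣA = 27.5264 mm.
Transfer each piece to the centroidal x-axis using Ī + A·d² with d = y − 27.5264:
  flange: d = -15.5264 mm → contributes +901 892 mm⁴
  web: d = 36.4736 mm → contributes +2 385 484 mm⁴
  hole: d = -15.5264 mm → contributes −28 282 mm⁴
Total I = 3 259 094 mm⁴.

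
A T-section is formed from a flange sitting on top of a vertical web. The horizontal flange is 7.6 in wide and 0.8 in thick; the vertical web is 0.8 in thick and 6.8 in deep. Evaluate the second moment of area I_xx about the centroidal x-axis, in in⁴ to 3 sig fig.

I_xx ≈ 62.7 in⁴

Split into non-overlapping primitives; take the origin at the lower-left of the bounding box.
Flange: 7.6 × 0.8, A = 6.08 in², y = 7.2 in, Ī = 0.32427 in⁴.
Web: 0.8 × 6.8, A = 5.44 in², y = 3.4 in, Ī = 20.962 in⁴.
Centroid: ȳ = ΣA·y / ΣA = 5.4056 in.
Transfer each piece to the centroidal x-axis using Ī + A·d² with d = y − 5.4056:
  flange: d = 1.7944 in → contributes +19.902 in⁴
  web: d = -2.0056 in → contributes +42.843 in⁴
Total I = 62.745 in⁴.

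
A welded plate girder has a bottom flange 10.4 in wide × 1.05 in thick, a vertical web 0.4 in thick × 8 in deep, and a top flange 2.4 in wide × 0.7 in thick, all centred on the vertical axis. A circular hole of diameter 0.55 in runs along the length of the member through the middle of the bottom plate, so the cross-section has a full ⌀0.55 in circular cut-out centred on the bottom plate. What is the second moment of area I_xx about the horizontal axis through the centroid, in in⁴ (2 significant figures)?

Treat the section as a set of non-overlapping primitives; coordinates are from the bounding-box lower-left.
Bottom plate: 10.4 × 1.05, A = 10.92 in², y = 0.525 in, Ī = 1.003 in⁴.
Web plate: 0.4 × 8, A = 3.2 in², y = 5.05 in, Ī = 17.07 in⁴.
Top plate: 2.4 × 0.7, A = 1.68 in², y = 9.4 in, Ī = 0.0686 in⁴.
Hole (subtracted): ⌀0.55, A = 0.2376 in², y = 0.525 in, Ī = 0.004492 in⁴.
Centroid: ȳ = ΣA·y / ΣA = 2.414 in.
Transfer each piece to the horizontal axis through the centroid using Ī + A·d² with d = y − 2.414:
  bottom plate: d = -1.889 in → contributes +39.95 in⁴
  web plate: d = 2.636 in → contributes +39.31 in⁴
  top plate: d = 6.986 in → contributes +82.07 in⁴
  hole: d = -1.889 in → contributes −0.8518 in⁴
Total I = 160.5 in⁴.

I_xx ≈ 160 in⁴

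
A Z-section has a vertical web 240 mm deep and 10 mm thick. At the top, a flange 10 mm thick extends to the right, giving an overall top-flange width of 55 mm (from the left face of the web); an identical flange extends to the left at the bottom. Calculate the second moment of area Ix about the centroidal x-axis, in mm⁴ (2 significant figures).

Ix ≈ 2.3 × 10⁷ mm⁴

Split into non-overlapping primitives; take the origin at the lower-left of the bounding box.
Web: 10 × 240, A = 2 400 mm², y = 120 mm, Ī = 11 520 000 mm⁴.
Top flange (beyond web): 45 × 10, A = 450 mm², y = 235 mm, Ī = 3 750 mm⁴.
Bottom flange (beyond web): 45 × 10, A = 450 mm², y = 5 mm, Ī = 3 750 mm⁴.
Centroid: ȳ = ΣA·y / ΣA = 120 mm.
Transfer each piece to the centroidal x-axis using Ī + A·d² with d = y − 120:
  web: d = 0 mm → contributes +11 520 000 mm⁴
  top flange (beyond web): d = 115 mm → contributes +5 955 000 mm⁴
  bottom flange (beyond web): d = -115 mm → contributes +5 955 000 mm⁴
Total I = 23 430 000 mm⁴.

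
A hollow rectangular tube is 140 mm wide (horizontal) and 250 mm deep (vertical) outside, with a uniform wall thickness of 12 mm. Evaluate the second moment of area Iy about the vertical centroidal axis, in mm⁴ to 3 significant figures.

Iy ≈ 2.78 × 10⁷ mm⁴

Treat the section as a set of non-overlapping primitives; coordinates are from the bounding-box lower-left.
Outer rectangle: 140 × 250, A = 35 000 mm², x = 70 mm, Ī = 57 166 667 mm⁴.
Inner void (subtracted): 116 × 226, A = 26 216 mm², x = 70 mm, Ī = 29 396 875 mm⁴.
By symmetry the centroid is at mid-width, x̄ = 70 mm.
All pieces are centred on the vertical centroidal axis, so I = ΣĪ (holes subtracted) = 27 769 792 mm⁴.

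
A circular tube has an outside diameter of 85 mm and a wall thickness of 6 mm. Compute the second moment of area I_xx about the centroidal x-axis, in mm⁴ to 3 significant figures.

I_xx ≈ 1.17 × 10⁶ mm⁴

Split into non-overlapping primitives; take the origin at the lower-left of the bounding box.
Outer circle: ⌀85, A = 5674.5 mm², y = 42.5 mm, Ī = 2 562 392 mm⁴.
Bore (subtracted): ⌀73, A = 4185.4 mm², y = 42.5 mm, Ī = 1 393 995 mm⁴.
By symmetry the centroid is at mid-height, ȳ = 42.5 mm.
All pieces are centred on the centroidal x-axis, so I = ΣĪ (holes subtracted) = 1 168 397 mm⁴.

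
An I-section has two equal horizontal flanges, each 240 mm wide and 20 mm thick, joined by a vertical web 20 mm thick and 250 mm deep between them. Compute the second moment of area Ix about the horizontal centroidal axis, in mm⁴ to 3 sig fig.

Ix ≈ 2.01 × 10⁸ mm⁴

Treat the section as a set of non-overlapping primitives; coordinates are from the bounding-box lower-left.
Bottom flange: 240 × 20, A = 4 800 mm², y = 10 mm, Ī = 160 000 mm⁴.
Web: 20 × 250, A = 5 000 mm², y = 145 mm, Ī = 26 041 667 mm⁴.
Top flange: 240 × 20, A = 4 800 mm², y = 280 mm, Ī = 160 000 mm⁴.
By symmetry the centroid is at mid-height, ȳ = 145 mm.
Transfer each piece to the horizontal centroidal axis using Ī + A·d² with d = y − 145:
  bottom flange: d = -135 mm → contributes +87 640 000 mm⁴
  web: d = 0 mm → contributes +26 041 667 mm⁴
  top flange: d = 135 mm → contributes +87 640 000 mm⁴
Total I = 201 321 667 mm⁴.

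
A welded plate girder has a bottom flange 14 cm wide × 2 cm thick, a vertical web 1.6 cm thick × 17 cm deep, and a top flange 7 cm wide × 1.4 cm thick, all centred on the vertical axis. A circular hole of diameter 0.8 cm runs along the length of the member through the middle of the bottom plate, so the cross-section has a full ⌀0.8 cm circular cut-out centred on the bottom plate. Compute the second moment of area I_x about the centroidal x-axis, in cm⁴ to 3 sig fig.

Treat the section as a set of non-overlapping primitives; coordinates are from the bounding-box lower-left.
Bottom plate: 14 × 2, A = 28 cm², y = 1 cm, Ī = 9.3333 cm⁴.
Web plate: 1.6 × 17, A = 27.2 cm², y = 10.5 cm, Ī = 655.07 cm⁴.
Top plate: 7 × 1.4, A = 9.8 cm², y = 19.7 cm, Ī = 1.6007 cm⁴.
Hole (subtracted): ⌀0.8, A = 0.50265 cm², y = 1 cm, Ī = 0.020106 cm⁴.
Centroid: ȳ = ΣA·y / ΣA = 7.8477 cm.
Transfer each piece to the centroidal x-axis using Ī + A·d² with d = y − 7.8477:
  bottom plate: d = -6.8477 cm → contributes +1322.3 cm⁴
  web plate: d = 2.6523 cm → contributes +846.41 cm⁴
  top plate: d = 11.852 cm → contributes +1378.3 cm⁴
  hole: d = -6.8477 cm → contributes −23.59 cm⁴
Total I = 3523.4 cm⁴.

I_x ≈ 3520 cm⁴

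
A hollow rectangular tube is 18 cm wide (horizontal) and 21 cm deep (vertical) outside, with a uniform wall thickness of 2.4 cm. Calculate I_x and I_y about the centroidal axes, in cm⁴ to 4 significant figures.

I_x ≈ 9215 cm⁴, I_y ≈ 7101 cm⁴

Decompose the section into non-overlapping parts with the origin at the bottom-left of its bounding rectangle.
Outer rectangle: 18 × 21, A = 378 cm², y = 10.5 cm, Ī = 13891.5 cm⁴.
Inner void (subtracted): 13.2 × 16.2, A = 213.84 cm², y = 10.5 cm, Ī = 4676.68 cm⁴.
By symmetry the centroid is at mid-height, ȳ = 10.5 cm.
All pieces are centred on the centroidal x-axis, so I = ΣĪ (holes subtracted) = 9214.82 cm⁴.
Repeating about the centroidal y-axis gives I_y = 7101.04 cm⁴.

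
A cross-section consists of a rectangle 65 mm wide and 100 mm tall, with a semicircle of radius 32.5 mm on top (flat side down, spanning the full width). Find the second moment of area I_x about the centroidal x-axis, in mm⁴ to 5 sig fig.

Split into non-overlapping primitives; take the origin at the lower-left of the bounding box.
Rectangular body: 65 × 100, A = 6 500 mm², y = 50 mm, Ī = 5 416 667 mm⁴.
Semicircular cap: semicircle r = 32.5, A = 1659.154 mm², y = 113.7934 mm, Ī = 122451.9 mm⁴.
Centroid: ȳ = ΣA·y / ΣA = 62.97231 mm.
Transfer each piece to the centroidal x-axis using Ī + A·d² with d = y − 62.97231:
  rectangular body: d = -12.97231 mm → contributes +6 510 493 mm⁴
  semicircular cap: d = 50.82112 mm → contributes +4 407 690 mm⁴
Total I = 10 918 183 mm⁴.

I_x ≈ 1.0918 × 10⁷ mm⁴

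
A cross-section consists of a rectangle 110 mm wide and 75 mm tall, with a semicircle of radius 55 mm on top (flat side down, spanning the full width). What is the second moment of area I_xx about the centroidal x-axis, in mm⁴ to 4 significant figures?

Decompose the section into non-overlapping parts with the origin at the bottom-left of its bounding rectangle.
Rectangular body: 110 × 75, A = 8 250 mm², y = 37.5 mm, Ī = 3 867 188 mm⁴.
Semicircular cap: semicircle r = 55, A = 4751.66 mm², y = 98.3427 mm, Ī = 1 004 345 mm⁴.
Centroid: ȳ = ΣA·y / ΣA = 59.7359 mm.
Transfer each piece to the centroidal x-axis using Ī + A·d² with d = y − 59.7359:
  rectangular body: d = -22.2359 mm → contributes +7 946 286 mm⁴
  semicircular cap: d = 38.6068 mm → contributes +8 086 622 mm⁴
Total I = 16 032 909 mm⁴.

I_xx ≈ 1.603 × 10⁷ mm⁴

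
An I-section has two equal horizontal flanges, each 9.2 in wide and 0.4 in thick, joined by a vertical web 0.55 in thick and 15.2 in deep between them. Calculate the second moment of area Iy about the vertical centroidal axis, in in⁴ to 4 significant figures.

Iy ≈ 52.12 in⁴

Decompose the section into non-overlapping parts with the origin at the bottom-left of its bounding rectangle.
Bottom flange: 9.2 × 0.4, A = 3.68 in², x = 4.6 in, Ī = 25.9563 in⁴.
Web: 0.55 × 15.2, A = 8.36 in², x = 4.6 in, Ī = 0.210742 in⁴.
Top flange: 9.2 × 0.4, A = 3.68 in², x = 4.6 in, Ī = 25.9563 in⁴.
By symmetry the centroid is at mid-width, x̄ = 4.6 in.
All pieces are centred on the vertical centroidal axis, so I = ΣĪ = 52.1233 in⁴.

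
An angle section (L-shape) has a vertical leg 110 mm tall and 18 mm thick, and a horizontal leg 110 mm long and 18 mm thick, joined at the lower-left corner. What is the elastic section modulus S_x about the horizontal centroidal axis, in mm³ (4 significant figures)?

Decompose the section into non-overlapping parts with the origin at the bottom-left of its bounding rectangle.
Vertical leg: 18 × 110, A = 1 980 mm², y = 55 mm, Ī = 1 996 500 mm⁴.
Horizontal leg (remainder): 92 × 18, A = 1 656 mm², y = 9 mm, Ī = 44 712 mm⁴.
Centroid: ȳ = ΣA·y / ΣA = 34.0495 mm.
Transfer each piece to the horizontal centroidal axis using Ī + A·d² with d = y − 34.0495:
  vertical leg: d = 20.9505 mm → contributes +2 865 568 mm⁴
  horizontal leg (remainder): d = -25.0495 mm → contributes +1 083 815 mm⁴
Total I = 3 949 383 mm⁴.
Extreme fibre distance c = 75.9505 mm; S = I/c = 51999.4 mm³.

S_x ≈ 5.200 × 10⁴ mm³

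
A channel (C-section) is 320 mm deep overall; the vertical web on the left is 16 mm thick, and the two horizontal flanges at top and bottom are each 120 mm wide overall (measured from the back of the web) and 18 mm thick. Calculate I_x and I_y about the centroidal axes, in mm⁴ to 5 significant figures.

I_x ≈ 1.2916 × 10⁸ mm⁴, I_y ≈ 1.1269 × 10⁷ mm⁴

Break the section into simple shapes (no overlaps), measuring from the bottom-left corner of the bounding box.
Web: 16 × 320, A = 5 120 mm², y = 160 mm, Ī = 43 690 667 mm⁴.
Top flange (beyond web): 104 × 18, A = 1 872 mm², y = 311 mm, Ī = 50 544 mm⁴.
Bottom flange (beyond web): 104 × 18, A = 1 872 mm², y = 9 mm, Ī = 50 544 mm⁴.
By symmetry the centroid is at mid-height, ȳ = 160 mm.
Transfer each piece to the centroidal x-axis using Ī + A·d² with d = y − 160:
  web: d = 0 mm → contributes +43 690 667 mm⁴
  top flange (beyond web): d = 151 mm → contributes +42 734 016 mm⁴
  bottom flange (beyond web): d = -151 mm → contributes +42 734 016 mm⁴
Total I = 129 158 699 mm⁴.
For the y-axis: x̄ = 33.34296 mm.
Repeating about the centroidal y-axis gives I_y = 11 269 176 mm⁴.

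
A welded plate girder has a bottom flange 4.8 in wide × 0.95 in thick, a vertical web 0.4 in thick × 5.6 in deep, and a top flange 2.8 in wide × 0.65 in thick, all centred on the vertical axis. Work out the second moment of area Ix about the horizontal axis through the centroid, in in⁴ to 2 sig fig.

Split into non-overlapping primitives; take the origin at the lower-left of the bounding box.
Bottom plate: 4.8 × 0.95, A = 4.56 in², y = 0.475 in, Ī = 0.343 in⁴.
Web plate: 0.4 × 5.6, A = 2.24 in², y = 3.75 in, Ī = 5.854 in⁴.
Top plate: 2.8 × 0.65, A = 1.82 in², y = 6.875 in, Ī = 0.06408 in⁴.
Centroid: ȳ = ΣA·y / ΣA = 2.677 in.
Transfer each piece to the horizontal axis through the centroid using Ī + A·d² with d = y − 2.677:
  bottom plate: d = -2.202 in → contributes +22.46 in⁴
  web plate: d = 1.073 in → contributes +8.431 in⁴
  top plate: d = 4.198 in → contributes +32.13 in⁴
Total I = 63.02 in⁴.

Ix ≈ 63 in⁴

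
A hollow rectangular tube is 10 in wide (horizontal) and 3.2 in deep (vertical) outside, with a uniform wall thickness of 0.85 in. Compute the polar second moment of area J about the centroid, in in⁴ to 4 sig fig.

Decompose the section into non-overlapping parts with the origin at the bottom-left of its bounding rectangle.
Outer rectangle: 10 × 3.2, A = 32 in², y = 1.6 in, Ī = 27.3067 in⁴.
Inner void (subtracted): 8.3 × 1.5, A = 12.45 in², y = 1.6 in, Ī = 2.33438 in⁴.
By symmetry the centroid is at mid-height, ȳ = 1.6 in.
All pieces are centred on the centroidal x-axis, so I = ΣĪ (holes subtracted) = 24.9723 in⁴.
Repeating about the centroidal y-axis gives I_y = 195.193 in⁴.
Polar second moment: J = I_x + I_y = 220.166 in⁴.

J ≈ 220.2 in⁴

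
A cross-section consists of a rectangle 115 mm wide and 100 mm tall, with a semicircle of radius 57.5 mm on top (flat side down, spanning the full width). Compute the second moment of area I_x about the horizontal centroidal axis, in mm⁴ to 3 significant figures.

Split into non-overlapping primitives; take the origin at the lower-left of the bounding box.
Rectangular body: 115 × 100, A = 11 500 mm², y = 50 mm, Ī = 9 583 333 mm⁴.
Semicircular cap: semicircle r = 57.5, A = 5193.4 mm², y = 124.4 mm, Ī = 1 199 785 mm⁴.
Centroid: ȳ = ΣA·y / ΣA = 73.148 mm.
Transfer each piece to the horizontal centroidal axis using Ī + A·d² with d = y − 73.148:
  rectangular body: d = -23.148 mm → contributes +15 745 121 mm⁴
  semicircular cap: d = 51.256 mm → contributes +14 844 015 mm⁴
Total I = 30 589 136 mm⁴.

I_x ≈ 3.06 × 10⁷ mm⁴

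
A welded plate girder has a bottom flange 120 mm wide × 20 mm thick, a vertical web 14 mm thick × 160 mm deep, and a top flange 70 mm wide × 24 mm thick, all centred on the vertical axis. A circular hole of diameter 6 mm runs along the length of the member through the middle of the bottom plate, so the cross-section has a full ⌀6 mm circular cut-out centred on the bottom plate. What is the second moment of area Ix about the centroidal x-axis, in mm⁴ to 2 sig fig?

Ix ≈ 3.8 × 10⁷ mm⁴

Decompose the section into non-overlapping parts with the origin at the bottom-left of its bounding rectangle.
Bottom plate: 120 × 20, A = 2 400 mm², y = 10 mm, Ī = 80 000 mm⁴.
Web plate: 14 × 160, A = 2 240 mm², y = 100 mm, Ī = 4 778 667 mm⁴.
Top plate: 70 × 24, A = 1 680 mm², y = 192 mm, Ī = 80 640 mm⁴.
Hole (subtracted): ⌀6, A = 28.27 mm², y = 10 mm, Ī = 63.62 mm⁴.
Centroid: ȳ = ΣA·y / ΣA = 90.64 mm.
Transfer each piece to the centroidal x-axis using Ī + A·d² with d = y − 90.64:
  bottom plate: d = -80.64 mm → contributes +15 686 450 mm⁴
  web plate: d = 9.361 mm → contributes +4 974 944 mm⁴
  top plate: d = 101.4 mm → contributes +17 340 965 mm⁴
  hole: d = -80.64 mm → contributes −183 923 mm⁴
Total I = 37 818 436 mm⁴.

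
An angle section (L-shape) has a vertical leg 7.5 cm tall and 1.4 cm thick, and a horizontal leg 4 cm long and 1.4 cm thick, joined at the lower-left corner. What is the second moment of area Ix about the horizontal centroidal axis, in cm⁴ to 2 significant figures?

Ix ≈ 75 cm⁴

Split into non-overlapping primitives; take the origin at the lower-left of the bounding box.
Vertical leg: 1.4 × 7.5, A = 10.5 cm², y = 3.75 cm, Ī = 49.22 cm⁴.
Horizontal leg (remainder): 2.6 × 1.4, A = 3.64 cm², y = 0.7 cm, Ī = 0.5945 cm⁴.
Centroid: ȳ = ΣA·y / ΣA = 2.965 cm.
Transfer each piece to the horizontal centroidal axis using Ī + A·d² with d = y − 2.965:
  vertical leg: d = 0.7851 cm → contributes +55.69 cm⁴
  horizontal leg (remainder): d = -2.265 cm → contributes +19.27 cm⁴
Total I = 74.96 cm⁴.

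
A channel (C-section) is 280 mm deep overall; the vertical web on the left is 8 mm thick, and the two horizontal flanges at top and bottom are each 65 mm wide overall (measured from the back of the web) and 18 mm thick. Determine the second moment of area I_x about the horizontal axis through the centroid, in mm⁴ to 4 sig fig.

Treat the section as a set of non-overlapping primitives; coordinates are from the bounding-box lower-left.
Web: 8 × 280, A = 2 240 mm², y = 140 mm, Ī = 14 634 667 mm⁴.
Top flange (beyond web): 57 × 18, A = 1 026 mm², y = 271 mm, Ī = 27 702 mm⁴.
Bottom flange (beyond web): 57 × 18, A = 1 026 mm², y = 9 mm, Ī = 27 702 mm⁴.
By symmetry the centroid is at mid-height, ȳ = 140 mm.
Transfer each piece to the horizontal axis through the centroid using Ī + A·d² with d = y − 140:
  web: d = 0 mm → contributes +14 634 667 mm⁴
  top flange (beyond web): d = 131 mm → contributes +17 634 888 mm⁴
  bottom flange (beyond web): d = -131 mm → contributes +17 634 888 mm⁴
Total I = 49 904 443 mm⁴.

I_x ≈ 4.990 × 10⁷ mm⁴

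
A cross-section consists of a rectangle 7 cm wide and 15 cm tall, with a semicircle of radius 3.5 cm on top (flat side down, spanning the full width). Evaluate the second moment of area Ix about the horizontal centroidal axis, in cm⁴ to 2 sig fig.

Decompose the section into non-overlapping parts with the origin at the bottom-left of its bounding rectangle.
Rectangular body: 7 × 15, A = 105 cm², y = 7.5 cm, Ī = 1 969 cm⁴.
Semicircular cap: semicircle r = 3.5, A = 19.24 cm², y = 16.49 cm, Ī = 16.47 cm⁴.
Centroid: ȳ = ΣA·y / ΣA = 8.892 cm.
Transfer each piece to the horizontal centroidal axis using Ī + A·d² with d = y − 8.892:
  rectangular body: d = -1.392 cm → contributes +2 172 cm⁴
  semicircular cap: d = 7.594 cm → contributes +1 126 cm⁴
Total I = 3 298 cm⁴.

Ix ≈ 3300 cm⁴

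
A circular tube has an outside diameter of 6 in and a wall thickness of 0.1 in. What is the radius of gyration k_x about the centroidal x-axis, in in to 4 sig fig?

k_x ≈ 2.086 in

Treat the section as a set of non-overlapping primitives; coordinates are from the bounding-box lower-left.
Outer circle: ⌀6, A = 28.2743 in², y = 3 in, Ī = 63.6173 in⁴.
Bore (subtracted): ⌀5.8, A = 26.4208 in², y = 3 in, Ī = 55.5497 in⁴.
By symmetry the centroid is at mid-height, ȳ = 3 in.
All pieces are centred on the centroidal x-axis, so I = ΣĪ (holes subtracted) = 8.06753 in⁴.
Radius of gyration: k = √(I/A) = √(8.06753 / 1.85354) = 2.08626 in.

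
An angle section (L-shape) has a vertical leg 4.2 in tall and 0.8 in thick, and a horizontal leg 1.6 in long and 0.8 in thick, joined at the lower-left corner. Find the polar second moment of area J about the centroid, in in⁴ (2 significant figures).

J ≈ 7.1 in⁴

Break the section into simple shapes (no overlaps), measuring from the bottom-left corner of the bounding box.
Vertical leg: 0.8 × 4.2, A = 3.36 in², y = 2.1 in, Ī = 4.939 in⁴.
Horizontal leg (remainder): 0.8 × 0.8, A = 0.64 in², y = 0.4 in, Ī = 0.03413 in⁴.
Centroid: ȳ = ΣA·y / ΣA = 1.828 in.
Transfer each piece to the centroidal x-axis using Ī + A·d² with d = y − 1.828:
  vertical leg: d = 0.272 in → contributes +5.188 in⁴
  horizontal leg (remainder): d = -1.428 in → contributes +1.339 in⁴
Total I = 6.527 in⁴.
For the y-axis: x̄ = 0.528 in.
Repeating about the centroidal y-axis gives I_y = 0.5574 in⁴.
Polar second moment: J = I_x + I_y = 7.084 in⁴.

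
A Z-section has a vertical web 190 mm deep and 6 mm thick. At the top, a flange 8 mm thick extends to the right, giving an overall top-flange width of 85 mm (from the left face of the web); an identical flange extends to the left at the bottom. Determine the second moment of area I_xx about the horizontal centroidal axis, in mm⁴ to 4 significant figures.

I_xx ≈ 1.390 × 10⁷ mm⁴

Treat the section as a set of non-overlapping primitives; coordinates are from the bounding-box lower-left.
Web: 6 × 190, A = 1 140 mm², y = 95 mm, Ī = 3 429 500 mm⁴.
Top flange (beyond web): 79 × 8, A = 632 mm², y = 186 mm, Ī = 3370.67 mm⁴.
Bottom flange (beyond web): 79 × 8, A = 632 mm², y = 4 mm, Ī = 3370.67 mm⁴.
Centroid: ȳ = ΣA·y / ΣA = 95 mm.
Transfer each piece to the horizontal centroidal axis using Ī + A·d² with d = y − 95:
  web: d = 0 mm → contributes +3 429 500 mm⁴
  top flange (beyond web): d = 91 mm → contributes +5 236 963 mm⁴
  bottom flange (beyond web): d = -91 mm → contributes +5 236 963 mm⁴
Total I = 13 903 425 mm⁴.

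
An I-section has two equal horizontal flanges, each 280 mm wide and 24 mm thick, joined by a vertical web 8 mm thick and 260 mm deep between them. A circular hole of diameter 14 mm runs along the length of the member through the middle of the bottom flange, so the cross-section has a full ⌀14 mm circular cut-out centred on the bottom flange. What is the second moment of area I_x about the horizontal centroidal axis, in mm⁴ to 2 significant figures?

Treat the section as a set of non-overlapping primitives; coordinates are from the bounding-box lower-left.
Bottom flange: 280 × 24, A = 6 720 mm², y = 12 mm, Ī = 322 560 mm⁴.
Web: 8 × 260, A = 2 080 mm², y = 154 mm, Ī = 11 717 333 mm⁴.
Top flange: 280 × 24, A = 6 720 mm², y = 296 mm, Ī = 322 560 mm⁴.
Hole (subtracted): ⌀14, A = 153.9 mm², y = 12 mm, Ī = 1 886 mm⁴.
Centroid: ȳ = ΣA·y / ΣA = 155.4 mm.
Transfer each piece to the horizontal centroidal axis using Ī + A·d² with d = y − 155.4:
  bottom flange: d = -143.4 mm → contributes +138 553 174 mm⁴
  web: d = -1.423 mm → contributes +11 721 543 mm⁴
  top flange: d = 140.6 mm → contributes +133 123 305 mm⁴
  hole: d = -143.4 mm → contributes −3 168 396 mm⁴
Total I = 280 229 625 mm⁴.

I_x ≈ 2.8 × 10⁸ mm⁴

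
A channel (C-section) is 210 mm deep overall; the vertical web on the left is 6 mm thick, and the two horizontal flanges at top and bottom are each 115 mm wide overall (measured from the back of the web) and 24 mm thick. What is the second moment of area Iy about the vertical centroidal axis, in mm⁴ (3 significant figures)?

Break the section into simple shapes (no overlaps), measuring from the bottom-left corner of the bounding box.
Web: 6 × 210, A = 1 260 mm², x = 3 mm, Ī = 3 780 mm⁴.
Top flange (beyond web): 109 × 24, A = 2 616 mm², x = 60.5 mm, Ī = 2 590 058 mm⁴.
Bottom flange (beyond web): 109 × 24, A = 2 616 mm², x = 60.5 mm, Ī = 2 590 058 mm⁴.
Centroid: x̄ = ΣA·x / ΣA = 49.34 mm.
Transfer each piece to the vertical centroidal axis using Ī + A·d² with d = x − 49.34:
  web: d = -46.34 mm → contributes +2 709 511 mm⁴
  top flange (beyond web): d = 11.16 mm → contributes +2 915 863 mm⁴
  bottom flange (beyond web): d = 11.16 mm → contributes +2 915 863 mm⁴
Total I = 8 541 237 mm⁴.

Iy ≈ 8.54 × 10⁶ mm⁴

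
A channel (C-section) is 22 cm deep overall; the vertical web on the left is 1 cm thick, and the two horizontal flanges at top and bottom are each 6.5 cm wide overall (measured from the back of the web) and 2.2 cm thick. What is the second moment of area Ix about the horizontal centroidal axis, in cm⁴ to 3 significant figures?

Ix ≈ 3270 cm⁴

Decompose the section into non-overlapping parts with the origin at the bottom-left of its bounding rectangle.
Web: 1 × 22, A = 22 cm², y = 11 cm, Ī = 887.33 cm⁴.
Top flange (beyond web): 5.5 × 2.2, A = 12.1 cm², y = 20.9 cm, Ī = 4.8803 cm⁴.
Bottom flange (beyond web): 5.5 × 2.2, A = 12.1 cm², y = 1.1 cm, Ī = 4.8803 cm⁴.
By symmetry the centroid is at mid-height, ȳ = 11 cm.
Transfer each piece to the horizontal centroidal axis using Ī + A·d² with d = y − 11:
  web: d = 0 cm → contributes +887.33 cm⁴
  top flange (beyond web): d = 9.9 cm → contributes +1190.8 cm⁴
  bottom flange (beyond web): d = -9.9 cm → contributes +1190.8 cm⁴
Total I = 3268.9 cm⁴.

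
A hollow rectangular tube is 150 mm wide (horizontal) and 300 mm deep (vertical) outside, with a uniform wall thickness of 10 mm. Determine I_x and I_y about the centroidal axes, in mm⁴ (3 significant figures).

I_x ≈ 9.97 × 10⁷ mm⁴, I_y ≈ 3.31 × 10⁷ mm⁴

Break the section into simple shapes (no overlaps), measuring from the bottom-left corner of the bounding box.
Outer rectangle: 150 × 300, A = 45 000 mm², y = 150 mm, Ī = 337 500 000 mm⁴.
Inner void (subtracted): 130 × 280, A = 36 400 mm², y = 150 mm, Ī = 237 813 333 mm⁴.
By symmetry the centroid is at mid-height, ȳ = 150 mm.
All pieces are centred on the centroidal x-axis, so I = ΣĪ (holes subtracted) = 99 686 667 mm⁴.
Repeating about the centroidal y-axis gives I_y = 33 111 667 mm⁴.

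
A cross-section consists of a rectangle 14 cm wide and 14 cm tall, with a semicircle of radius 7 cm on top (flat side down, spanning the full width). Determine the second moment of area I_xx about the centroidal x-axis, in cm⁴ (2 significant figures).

I_xx ≈ 9000 cm⁴

Treat the section as a set of non-overlapping primitives; coordinates are from the bounding-box lower-left.
Rectangular body: 14 × 14, A = 196 cm², y = 7 cm, Ī = 3 201 cm⁴.
Semicircular cap: semicircle r = 7, A = 76.97 cm², y = 16.97 cm, Ī = 263.5 cm⁴.
Centroid: ȳ = ΣA·y / ΣA = 9.811 cm.
Transfer each piece to the centroidal x-axis using Ī + A·d² with d = y − 9.811:
  rectangular body: d = -2.811 cm → contributes +4 751 cm⁴
  semicircular cap: d = 7.159 cm → contributes +4 209 cm⁴
Total I = 8 959 cm⁴.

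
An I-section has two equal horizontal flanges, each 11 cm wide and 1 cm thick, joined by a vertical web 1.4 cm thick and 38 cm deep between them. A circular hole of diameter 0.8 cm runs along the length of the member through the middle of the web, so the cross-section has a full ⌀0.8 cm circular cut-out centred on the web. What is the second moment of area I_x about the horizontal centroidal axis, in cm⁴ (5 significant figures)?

I_x ≈ 1.4769 × 10⁴ cm⁴

Decompose the section into non-overlapping parts with the origin at the bottom-left of its bounding rectangle.
Bottom flange: 11 × 1, A = 11 cm², y = 0.5 cm, Ī = 0.9166667 cm⁴.
Web: 1.4 × 38, A = 53.2 cm², y = 20 cm, Ī = 6401.733 cm⁴.
Top flange: 11 × 1, A = 11 cm², y = 39.5 cm, Ī = 0.9166667 cm⁴.
Hole (subtracted): ⌀0.8, A = 0.5026548 cm², y = 20 cm, Ī = 0.02010619 cm⁴.
By symmetry the centroid is at mid-height, ȳ = 20 cm.
Transfer each piece to the horizontal centroidal axis using Ī + A·d² with d = y − 20:
  bottom flange: d = -19.5 cm → contributes +4183.667 cm⁴
  web: d = 0 cm → contributes +6401.733 cm⁴
  top flange: d = 19.5 cm → contributes +4183.667 cm⁴
  hole: d = 0 cm → contributes −0.02010619 cm⁴
Total I = 14769.05 cm⁴.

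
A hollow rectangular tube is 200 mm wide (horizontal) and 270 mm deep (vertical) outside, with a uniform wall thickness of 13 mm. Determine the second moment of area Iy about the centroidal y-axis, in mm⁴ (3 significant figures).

Decompose the section into non-overlapping parts with the origin at the bottom-left of its bounding rectangle.
Outer rectangle: 200 × 270, A = 54 000 mm², x = 100 mm, Ī = 180 000 000 mm⁴.
Inner void (subtracted): 174 × 244, A = 42 456 mm², x = 100 mm, Ī = 107 116 488 mm⁴.
By symmetry the centroid is at mid-width, x̄ = 100 mm.
All pieces are centred on the centroidal y-axis, so I = ΣĪ (holes subtracted) = 72 883 512 mm⁴.

Iy ≈ 7.29 × 10⁷ mm⁴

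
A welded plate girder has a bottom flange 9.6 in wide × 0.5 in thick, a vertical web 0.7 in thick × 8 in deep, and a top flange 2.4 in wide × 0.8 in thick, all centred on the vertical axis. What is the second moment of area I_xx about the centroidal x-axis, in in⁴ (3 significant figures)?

Decompose the section into non-overlapping parts with the origin at the bottom-left of its bounding rectangle.
Bottom plate: 9.6 × 0.5, A = 4.8 in², y = 0.25 in, Ī = 0.1 in⁴.
Web plate: 0.7 × 8, A = 5.6 in², y = 4.5 in, Ī = 29.867 in⁴.
Top plate: 2.4 × 0.8, A = 1.92 in², y = 8.9 in, Ī = 0.1024 in⁴.
Centroid: ȳ = ΣA·y / ΣA = 3.5299 in.
Transfer each piece to the centroidal x-axis using Ī + A·d² with d = y − 3.5299:
  bottom plate: d = -3.2799 in → contributes +51.736 in⁴
  web plate: d = 0.97013 in → contributes +35.137 in⁴
  top plate: d = 5.3701 in → contributes +55.472 in⁴
Total I = 142.35 in⁴.

I_xx ≈ 142 in⁴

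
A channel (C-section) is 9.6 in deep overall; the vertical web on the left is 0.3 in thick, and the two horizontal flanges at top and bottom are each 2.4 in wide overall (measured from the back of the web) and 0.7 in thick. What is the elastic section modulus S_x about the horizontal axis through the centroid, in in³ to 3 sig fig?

Break the section into simple shapes (no overlaps), measuring from the bottom-left corner of the bounding box.
Web: 0.3 × 9.6, A = 2.88 in², y = 4.8 in, Ī = 22.118 in⁴.
Top flange (beyond web): 2.1 × 0.7, A = 1.47 in², y = 9.25 in, Ī = 0.060025 in⁴.
Bottom flange (beyond web): 2.1 × 0.7, A = 1.47 in², y = 0.35 in, Ī = 0.060025 in⁴.
By symmetry the centroid is at mid-height, ȳ = 4.8 in.
Transfer each piece to the horizontal axis through the centroid using Ī + A·d² with d = y − 4.8:
  web: d = 0 in → contributes +22.118 in⁴
  top flange (beyond web): d = 4.45 in → contributes +29.17 in⁴
  bottom flange (beyond web): d = -4.45 in → contributes +29.17 in⁴
Total I = 80.458 in⁴.
Extreme fibre distance c = 4.8 in; S = I/c = 16.762 in³.

S_x ≈ 16.8 in³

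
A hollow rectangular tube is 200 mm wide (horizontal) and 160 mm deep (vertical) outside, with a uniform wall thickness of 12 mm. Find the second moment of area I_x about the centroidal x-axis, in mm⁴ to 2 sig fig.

I_x ≈ 3.1 × 10⁷ mm⁴

Break the section into simple shapes (no overlaps), measuring from the bottom-left corner of the bounding box.
Outer rectangle: 200 × 160, A = 32 000 mm², y = 80 mm, Ī = 68 266 667 mm⁴.
Inner void (subtracted): 176 × 136, A = 23 936 mm², y = 80 mm, Ī = 36 893 355 mm⁴.
By symmetry the centroid is at mid-height, ȳ = 80 mm.
All pieces are centred on the centroidal x-axis, so I = ΣĪ (holes subtracted) = 31 373 312 mm⁴.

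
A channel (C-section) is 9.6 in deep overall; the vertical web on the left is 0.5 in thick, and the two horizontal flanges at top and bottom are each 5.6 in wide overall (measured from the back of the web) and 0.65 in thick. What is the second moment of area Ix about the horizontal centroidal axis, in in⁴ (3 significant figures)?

Ix ≈ 170 in⁴

Break the section into simple shapes (no overlaps), measuring from the bottom-left corner of the bounding box.
Web: 0.5 × 9.6, A = 4.8 in², y = 4.8 in, Ī = 36.864 in⁴.
Top flange (beyond web): 5.1 × 0.65, A = 3.315 in², y = 9.275 in, Ī = 0.11672 in⁴.
Bottom flange (beyond web): 5.1 × 0.65, A = 3.315 in², y = 0.325 in, Ī = 0.11672 in⁴.
By symmetry the centroid is at mid-height, ȳ = 4.8 in.
Transfer each piece to the horizontal centroidal axis using Ī + A·d² with d = y − 4.8:
  web: d = 0 in → contributes +36.864 in⁴
  top flange (beyond web): d = 4.475 in → contributes +66.502 in⁴
  bottom flange (beyond web): d = -4.475 in → contributes +66.502 in⁴
Total I = 169.87 in⁴.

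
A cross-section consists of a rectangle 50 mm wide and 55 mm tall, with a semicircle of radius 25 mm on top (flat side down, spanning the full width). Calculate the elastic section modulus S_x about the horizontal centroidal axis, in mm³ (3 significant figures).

Break the section into simple shapes (no overlaps), measuring from the bottom-left corner of the bounding box.
Rectangular body: 50 × 55, A = 2 750 mm², y = 27.5 mm, Ī = 693 229 mm⁴.
Semicircular cap: semicircle r = 25, A = 981.75 mm², y = 65.61 mm, Ī = 42 874 mm⁴.
Centroid: ȳ = ΣA·y / ΣA = 37.526 mm.
Transfer each piece to the horizontal centroidal axis using Ī + A·d² with d = y − 37.526:
  rectangular body: d = -10.026 mm → contributes +969 664 mm⁴
  semicircular cap: d = 28.084 mm → contributes +817 204 mm⁴
Total I = 1 786 868 mm⁴.
Extreme fibre distance c = 42.474 mm; S = I/c = 42 070 mm³.

S_x ≈ 4.21 × 10⁴ mm³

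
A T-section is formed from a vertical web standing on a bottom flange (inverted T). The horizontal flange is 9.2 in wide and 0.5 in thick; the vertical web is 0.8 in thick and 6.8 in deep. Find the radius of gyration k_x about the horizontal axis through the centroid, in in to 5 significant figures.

Decompose the section into non-overlapping parts with the origin at the bottom-left of its bounding rectangle.
Flange: 9.2 × 0.5, A = 4.6 in², y = 0.25 in, Ī = 0.09583333 in⁴.
Web: 0.8 × 6.8, A = 5.44 in², y = 3.9 in, Ī = 20.96213 in⁴.
Centroid: ȳ = ΣA·y / ΣA = 2.227689 in.
Transfer each piece to the horizontal axis through the centroid using Ī + A·d² with d = y − 2.227689:
  flange: d = -1.977689 in → contributes +18.08761 in⁴
  web: d = 1.672311 in → contributes +36.17576 in⁴
Total I = 54.26337 in⁴.
Radius of gyration: k = √(I/A) = √(54.26337 / 10.04) = 2.324805 in.

k_x ≈ 2.3248 in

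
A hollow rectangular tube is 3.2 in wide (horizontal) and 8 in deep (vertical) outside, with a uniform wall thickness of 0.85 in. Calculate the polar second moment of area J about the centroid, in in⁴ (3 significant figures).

J ≈ 125 in⁴

Treat the section as a set of non-overlapping primitives; coordinates are from the bounding-box lower-left.
Outer rectangle: 3.2 × 8, A = 25.6 in², y = 4 in, Ī = 136.53 in⁴.
Inner void (subtracted): 1.5 × 6.3, A = 9.45 in², y = 4 in, Ī = 31.256 in⁴.
By symmetry the centroid is at mid-height, ȳ = 4 in.
All pieces are centred on the centroidal x-axis, so I = ΣĪ (holes subtracted) = 105.28 in⁴.
Repeating about the centroidal y-axis gives I_y = 20.073 in⁴.
Polar second moment: J = I_x + I_y = 125.35 in⁴.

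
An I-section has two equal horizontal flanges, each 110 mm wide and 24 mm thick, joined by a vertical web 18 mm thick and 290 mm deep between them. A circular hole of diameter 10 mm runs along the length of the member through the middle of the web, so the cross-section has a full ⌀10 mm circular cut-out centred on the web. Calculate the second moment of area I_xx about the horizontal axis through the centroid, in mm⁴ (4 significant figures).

Treat the section as a set of non-overlapping primitives; coordinates are from the bounding-box lower-left.
Bottom flange: 110 × 24, A = 2 640 mm², y = 12 mm, Ī = 126 720 mm⁴.
Web: 18 × 290, A = 5 220 mm², y = 169 mm, Ī = 36 583 500 mm⁴.
Top flange: 110 × 24, A = 2 640 mm², y = 326 mm, Ī = 126 720 mm⁴.
Hole (subtracted): ⌀10, A = 78.5398 mm², y = 169 mm, Ī = 490.874 mm⁴.
By symmetry the centroid is at mid-height, ȳ = 169 mm.
Transfer each piece to the horizontal axis through the centroid using Ī + A·d² with d = y − 169:
  bottom flange: d = -157 mm → contributes +65 200 080 mm⁴
  web: d = 0 mm → contributes +36 583 500 mm⁴
  top flange: d = 157 mm → contributes +65 200 080 mm⁴
  hole: d = 0 mm → contributes −490.874 mm⁴
Total I = 166 983 169 mm⁴.

I_xx ≈ 1.670 × 10⁸ mm⁴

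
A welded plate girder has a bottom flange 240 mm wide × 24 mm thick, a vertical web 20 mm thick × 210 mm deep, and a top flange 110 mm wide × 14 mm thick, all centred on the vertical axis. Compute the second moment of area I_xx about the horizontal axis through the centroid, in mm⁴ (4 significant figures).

I_xx ≈ 9.204 × 10⁷ mm⁴

Split into non-overlapping primitives; take the origin at the lower-left of the bounding box.
Bottom plate: 240 × 24, A = 5 760 mm², y = 12 mm, Ī = 276 480 mm⁴.
Web plate: 20 × 210, A = 4 200 mm², y = 129 mm, Ī = 15 435 000 mm⁴.
Top plate: 110 × 14, A = 1 540 mm², y = 241 mm, Ī = 25153.3 mm⁴.
Centroid: ȳ = ΣA·y / ΣA = 85.3965 mm.
Transfer each piece to the horizontal axis through the centroid using Ī + A·d² with d = y − 85.3965:
  bottom plate: d = -73.3965 mm → contributes +31 305 885 mm⁴
  web plate: d = 43.6035 mm → contributes +23 420 306 mm⁴
  top plate: d = 155.603 mm → contributes +37 312 315 mm⁴
Total I = 92 038 505 mm⁴.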